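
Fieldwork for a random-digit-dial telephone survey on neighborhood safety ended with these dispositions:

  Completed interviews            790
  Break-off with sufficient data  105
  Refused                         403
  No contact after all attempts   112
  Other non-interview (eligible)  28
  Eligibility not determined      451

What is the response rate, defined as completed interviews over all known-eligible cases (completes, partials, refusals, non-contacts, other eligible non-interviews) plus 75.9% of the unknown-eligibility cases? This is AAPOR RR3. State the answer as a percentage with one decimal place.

Numerator: 790
Eligible (known): 790 + 105 + 403 + 112 + 28 = 1438
Eligible share of unknowns: 0.7590 × 451 = 342.31
Denominator: 1438 + 342.31 = 1780.31
RR3 = 790 / 1780.31 = 0.4437

44.4%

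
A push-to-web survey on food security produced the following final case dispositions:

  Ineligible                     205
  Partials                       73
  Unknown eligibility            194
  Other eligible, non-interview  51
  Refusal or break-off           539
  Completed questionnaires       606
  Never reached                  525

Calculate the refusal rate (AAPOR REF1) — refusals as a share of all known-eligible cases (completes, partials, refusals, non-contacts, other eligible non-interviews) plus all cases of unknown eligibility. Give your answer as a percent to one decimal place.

27.1%

Num = 539
Base = 606 + 73 + 539 + 525 + 51 + 194 = 1988
REF1 = 539 / 1988 = 0.2711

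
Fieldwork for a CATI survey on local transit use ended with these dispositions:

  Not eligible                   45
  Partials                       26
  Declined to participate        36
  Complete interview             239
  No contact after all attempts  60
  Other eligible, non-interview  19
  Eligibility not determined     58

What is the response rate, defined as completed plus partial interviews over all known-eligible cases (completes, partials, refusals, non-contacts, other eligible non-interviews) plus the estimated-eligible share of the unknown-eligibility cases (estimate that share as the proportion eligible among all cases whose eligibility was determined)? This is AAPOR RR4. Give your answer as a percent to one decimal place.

Top = 239 + 26 = 265
Determined eligible = 239 + 26 + 36 + 60 + 19 = 380
e = 380 / (380 + 45) = 380 / 425 = 0.8941
e × U = 0.8941 × 58 = 51.86
Denom = 380 + 51.86 = 431.86
RR4 = 265 / 431.86 = 0.6136

61.4%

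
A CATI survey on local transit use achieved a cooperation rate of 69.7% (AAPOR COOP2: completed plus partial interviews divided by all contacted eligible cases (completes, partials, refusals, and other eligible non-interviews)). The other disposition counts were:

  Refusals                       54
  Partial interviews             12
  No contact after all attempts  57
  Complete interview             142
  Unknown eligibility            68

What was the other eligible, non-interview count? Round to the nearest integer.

Top = 142 + 12 = 154
COOP2 = 154 / D = 0.697
D = 154 / 0.697 = 220.9
Remaining denominator categories sum to 208
other eligible, non-interview = 220.9 − 208 ≈ 13

13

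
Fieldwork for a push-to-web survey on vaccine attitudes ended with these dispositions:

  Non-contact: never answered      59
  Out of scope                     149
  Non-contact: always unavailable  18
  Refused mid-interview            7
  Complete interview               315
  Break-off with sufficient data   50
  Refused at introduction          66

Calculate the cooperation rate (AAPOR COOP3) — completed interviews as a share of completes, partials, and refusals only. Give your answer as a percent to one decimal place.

71.9%

Declined to participate = 66 + 7 = 73
No contact after all attempts = 59 + 18 = 77
Num → 315
Base → 315 + 50 + 73 = 438
COOP3 = 315 / 438 = 0.7192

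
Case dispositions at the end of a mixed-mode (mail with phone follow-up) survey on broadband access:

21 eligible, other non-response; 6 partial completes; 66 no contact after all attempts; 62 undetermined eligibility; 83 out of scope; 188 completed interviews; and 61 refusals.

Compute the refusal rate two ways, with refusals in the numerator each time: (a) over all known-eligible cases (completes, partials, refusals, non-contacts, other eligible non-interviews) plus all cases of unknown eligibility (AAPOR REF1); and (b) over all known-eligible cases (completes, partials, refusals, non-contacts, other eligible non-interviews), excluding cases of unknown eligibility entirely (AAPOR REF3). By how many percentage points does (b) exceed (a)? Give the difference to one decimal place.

2.7

Num: 61
Denom: 188 + 6 + 61 + 66 + 21 + 62 = 404
REF1 = 61 / 404 = 0.1510
Denom: 188 + 6 + 61 + 66 + 21 = 342
REF3 = 61 / 342 = 0.1784
Difference = 17.84 − 15.10 = 2.74 percentage points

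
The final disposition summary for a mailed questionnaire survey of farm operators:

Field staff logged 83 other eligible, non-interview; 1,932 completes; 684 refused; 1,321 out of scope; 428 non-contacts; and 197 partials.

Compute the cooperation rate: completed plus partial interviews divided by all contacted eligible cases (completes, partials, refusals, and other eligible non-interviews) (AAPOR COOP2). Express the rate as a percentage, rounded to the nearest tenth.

Num → 1932 + 197 = 2129
Base → 1932 + 197 + 684 + 83 = 2896
COOP2 = 2129 / 2896 = 0.7352

73.5%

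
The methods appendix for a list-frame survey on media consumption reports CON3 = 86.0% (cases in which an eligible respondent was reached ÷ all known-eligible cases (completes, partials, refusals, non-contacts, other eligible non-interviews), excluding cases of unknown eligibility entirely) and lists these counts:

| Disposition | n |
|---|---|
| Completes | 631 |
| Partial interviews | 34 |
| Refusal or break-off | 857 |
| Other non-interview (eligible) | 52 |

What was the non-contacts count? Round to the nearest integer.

Num: 631 + 34 + 857 + 52 = 1574
CON3 = 1574 / D = 0.860
D = 1574 / 0.860 = 1830.2
Other denominator terms total 1574
non-contacts = 1830.2 − 1574 ≈ 256

256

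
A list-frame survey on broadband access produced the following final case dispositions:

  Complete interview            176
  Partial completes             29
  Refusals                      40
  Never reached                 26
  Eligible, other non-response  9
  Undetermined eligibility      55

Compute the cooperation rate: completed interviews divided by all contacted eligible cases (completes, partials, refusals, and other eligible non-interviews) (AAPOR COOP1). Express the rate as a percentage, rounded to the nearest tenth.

69.3%

Num: 176
Denominator: 176 + 29 + 40 + 9 = 254
COOP1 = 176 / 254 = 0.6929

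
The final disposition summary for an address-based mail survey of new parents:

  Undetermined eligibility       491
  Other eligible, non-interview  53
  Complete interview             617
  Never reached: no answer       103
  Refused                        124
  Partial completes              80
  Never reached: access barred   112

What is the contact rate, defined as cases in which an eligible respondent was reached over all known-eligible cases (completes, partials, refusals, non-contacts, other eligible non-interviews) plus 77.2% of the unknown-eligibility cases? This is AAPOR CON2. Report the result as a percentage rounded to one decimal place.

Never reached = 103 + 112 = 215
Num: 617 + 80 + 124 + 53 = 874
Determined eligible: 617 + 80 + 124 + 215 + 53 = 1089
Estimated eligible among unknowns: 0.7720 × 491 = 379.05
Base: 1089 + 379.05 = 1468.05
CON2 = 874 / 1468.05 = 0.5953

59.5%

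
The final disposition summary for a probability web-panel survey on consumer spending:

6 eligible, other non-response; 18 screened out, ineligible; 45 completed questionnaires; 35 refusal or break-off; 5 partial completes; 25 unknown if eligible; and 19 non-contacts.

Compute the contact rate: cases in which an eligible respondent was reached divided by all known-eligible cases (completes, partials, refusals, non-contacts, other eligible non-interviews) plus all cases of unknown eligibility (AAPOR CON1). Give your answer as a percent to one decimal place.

Num = 45 + 5 + 35 + 6 = 91
Denominator = 45 + 5 + 35 + 19 + 6 + 25 = 135
CON1 = 91 / 135 = 0.6741

67.4%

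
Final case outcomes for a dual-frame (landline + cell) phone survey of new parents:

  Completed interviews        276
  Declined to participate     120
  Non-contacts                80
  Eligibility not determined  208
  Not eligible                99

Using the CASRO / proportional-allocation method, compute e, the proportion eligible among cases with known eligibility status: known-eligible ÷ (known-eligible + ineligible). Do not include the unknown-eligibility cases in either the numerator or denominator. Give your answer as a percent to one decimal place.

Known eligible → 276 + 120 + 80 = 476
e = 476 / (476 + 99) = 476 / 575 = 0.8278

82.8%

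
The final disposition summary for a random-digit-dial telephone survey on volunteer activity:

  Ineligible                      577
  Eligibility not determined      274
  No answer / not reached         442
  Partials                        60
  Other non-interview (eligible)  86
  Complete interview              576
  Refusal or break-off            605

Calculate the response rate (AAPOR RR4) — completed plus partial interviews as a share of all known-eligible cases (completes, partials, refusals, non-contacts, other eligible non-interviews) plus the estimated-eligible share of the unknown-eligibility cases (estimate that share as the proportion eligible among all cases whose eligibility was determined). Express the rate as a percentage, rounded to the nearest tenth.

Num → 576 + 60 = 636
Known eligible → 576 + 60 + 605 + 442 + 86 = 1769
e = 1769 / (1769 + 577) = 1769 / 2346 = 0.7540
Eligible share of unknowns → 0.7540 × 274 = 206.60
Denominator → 1769 + 206.60 = 1975.60
RR4 = 636 / 1975.60 = 0.3219

32.2%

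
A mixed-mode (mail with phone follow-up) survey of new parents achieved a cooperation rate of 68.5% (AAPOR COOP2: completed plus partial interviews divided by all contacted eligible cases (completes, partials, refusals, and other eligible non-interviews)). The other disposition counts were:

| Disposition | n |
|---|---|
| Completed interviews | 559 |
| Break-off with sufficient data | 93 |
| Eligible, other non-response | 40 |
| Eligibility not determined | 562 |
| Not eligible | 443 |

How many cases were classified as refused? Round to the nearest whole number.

Numerator → 559 + 93 = 652
COOP2 = 652 / D = 0.685
D = 652 / 0.685 = 951.8
Rest of base = 692
refused = 951.8 − 692 ≈ 260

260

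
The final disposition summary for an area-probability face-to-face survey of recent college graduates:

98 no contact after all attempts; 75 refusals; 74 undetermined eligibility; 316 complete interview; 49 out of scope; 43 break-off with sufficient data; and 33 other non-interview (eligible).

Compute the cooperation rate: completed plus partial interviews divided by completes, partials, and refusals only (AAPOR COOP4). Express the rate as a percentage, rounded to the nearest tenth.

Num = 316 + 43 = 359
Denom = 316 + 43 + 75 = 434
COOP4 = 359 / 434 = 0.8272

82.7%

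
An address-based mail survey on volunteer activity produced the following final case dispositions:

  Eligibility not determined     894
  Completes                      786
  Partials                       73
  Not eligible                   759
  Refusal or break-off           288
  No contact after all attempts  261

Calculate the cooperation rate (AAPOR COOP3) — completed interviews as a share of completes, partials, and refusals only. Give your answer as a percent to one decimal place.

Num: 786
Base: 786 + 73 + 288 = 1147
COOP3 = 786 / 1147 = 0.6853

68.5%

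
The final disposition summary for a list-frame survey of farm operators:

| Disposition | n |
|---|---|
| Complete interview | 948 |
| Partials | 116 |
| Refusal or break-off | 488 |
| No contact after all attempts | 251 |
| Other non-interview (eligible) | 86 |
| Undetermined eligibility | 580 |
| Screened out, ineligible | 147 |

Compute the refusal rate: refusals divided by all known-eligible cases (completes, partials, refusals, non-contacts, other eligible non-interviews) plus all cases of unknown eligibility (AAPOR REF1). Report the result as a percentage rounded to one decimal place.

Top → 488
Denom → 948 + 116 + 488 + 251 + 86 + 580 = 2469
REF1 = 488 / 2469 = 0.1977

19.8%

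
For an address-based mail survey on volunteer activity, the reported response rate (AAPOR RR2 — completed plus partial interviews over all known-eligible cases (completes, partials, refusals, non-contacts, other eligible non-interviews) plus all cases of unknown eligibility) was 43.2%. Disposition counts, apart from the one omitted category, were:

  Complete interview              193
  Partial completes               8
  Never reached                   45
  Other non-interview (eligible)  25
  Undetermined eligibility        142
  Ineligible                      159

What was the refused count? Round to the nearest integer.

52

Top = 193 + 8 = 201
RR2 = 201 / D = 0.432
D = 201 / 0.432 = 465.3
Other denominator terms total 413
refused = 465.3 − 413 ≈ 52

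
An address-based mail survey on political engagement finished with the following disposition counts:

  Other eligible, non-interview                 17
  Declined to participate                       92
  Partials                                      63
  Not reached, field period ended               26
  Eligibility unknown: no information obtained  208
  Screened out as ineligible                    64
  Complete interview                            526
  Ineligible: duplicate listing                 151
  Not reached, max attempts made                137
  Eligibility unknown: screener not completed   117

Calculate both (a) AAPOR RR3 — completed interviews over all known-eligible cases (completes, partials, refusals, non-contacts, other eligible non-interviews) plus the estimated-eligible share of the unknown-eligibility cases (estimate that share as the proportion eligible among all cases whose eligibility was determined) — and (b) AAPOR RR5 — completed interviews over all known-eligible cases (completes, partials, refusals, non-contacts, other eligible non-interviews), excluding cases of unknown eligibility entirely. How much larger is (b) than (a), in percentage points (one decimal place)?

14.2

No contact after all attempts = 26 + 137 = 163
Unknown if eligible = 117 + 208 = 325
Not eligible = 64 + 151 = 215
Top = 526
Known eligible = 526 + 63 + 92 + 163 + 17 = 861
e = 861 / (861 + 215) = 861 / 1076 = 0.8002
Eligible share of unknowns = 0.8002 × 325 = 260.06
Base = 861 + 260.06 = 1121.06
RR3 = 526 / 1121.06 = 0.4692
Base = 526 + 63 + 92 + 163 + 17 = 861
RR5 = 526 / 861 = 0.6109
Difference = 61.09 − 46.92 = 14.17 percentage points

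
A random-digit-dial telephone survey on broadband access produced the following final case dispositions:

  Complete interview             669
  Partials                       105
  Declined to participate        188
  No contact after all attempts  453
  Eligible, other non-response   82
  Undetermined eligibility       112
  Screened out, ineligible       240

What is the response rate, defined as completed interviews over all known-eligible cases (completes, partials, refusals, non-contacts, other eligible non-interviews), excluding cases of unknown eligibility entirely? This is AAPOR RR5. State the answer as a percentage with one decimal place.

Numerator = 669
Base = 669 + 105 + 188 + 453 + 82 = 1497
RR5 = 669 / 1497 = 0.4469

44.7%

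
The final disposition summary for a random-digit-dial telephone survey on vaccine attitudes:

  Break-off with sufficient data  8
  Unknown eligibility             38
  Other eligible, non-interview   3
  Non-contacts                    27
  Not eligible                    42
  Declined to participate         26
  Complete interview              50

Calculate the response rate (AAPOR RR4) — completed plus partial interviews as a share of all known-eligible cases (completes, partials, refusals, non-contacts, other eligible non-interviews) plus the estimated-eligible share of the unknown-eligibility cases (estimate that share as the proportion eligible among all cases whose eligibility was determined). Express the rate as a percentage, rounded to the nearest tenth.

Top → 50 + 8 = 58
Determined eligible → 50 + 8 + 26 + 27 + 3 = 114
e = 114 / (114 + 42) = 114 / 156 = 0.7308
e × U → 0.7308 × 38 = 27.77
Denom → 114 + 27.77 = 141.77
RR4 = 58 / 141.77 = 0.4091

40.9%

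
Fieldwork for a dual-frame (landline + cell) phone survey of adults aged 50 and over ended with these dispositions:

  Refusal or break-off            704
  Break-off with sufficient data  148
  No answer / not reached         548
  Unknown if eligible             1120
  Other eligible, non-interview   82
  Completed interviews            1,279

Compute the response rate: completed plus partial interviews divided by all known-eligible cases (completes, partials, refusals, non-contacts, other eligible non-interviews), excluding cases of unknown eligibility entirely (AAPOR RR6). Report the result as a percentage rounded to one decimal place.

Top → 1279 + 148 = 1427
Denom → 1279 + 148 + 704 + 548 + 82 = 2761
RR6 = 1427 / 2761 = 0.5168

51.7%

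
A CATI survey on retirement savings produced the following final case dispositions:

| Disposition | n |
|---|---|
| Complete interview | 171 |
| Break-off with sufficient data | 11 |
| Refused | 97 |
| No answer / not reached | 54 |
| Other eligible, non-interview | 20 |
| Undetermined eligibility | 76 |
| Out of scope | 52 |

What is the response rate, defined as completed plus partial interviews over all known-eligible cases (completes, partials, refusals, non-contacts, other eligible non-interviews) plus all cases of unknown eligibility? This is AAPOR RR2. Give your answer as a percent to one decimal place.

42.4%

Numerator: 171 + 11 = 182
Base: 171 + 11 + 97 + 54 + 20 + 76 = 429
RR2 = 182 / 429 = 0.4242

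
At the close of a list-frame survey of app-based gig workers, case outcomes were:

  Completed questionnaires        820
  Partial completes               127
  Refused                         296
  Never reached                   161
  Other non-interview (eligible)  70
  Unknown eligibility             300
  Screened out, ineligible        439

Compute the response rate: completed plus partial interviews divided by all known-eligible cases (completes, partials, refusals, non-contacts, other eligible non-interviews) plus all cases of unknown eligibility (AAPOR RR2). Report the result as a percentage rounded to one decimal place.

53.4%

Num = 820 + 127 = 947
Denominator = 820 + 127 + 296 + 161 + 70 + 300 = 1774
RR2 = 947 / 1774 = 0.5338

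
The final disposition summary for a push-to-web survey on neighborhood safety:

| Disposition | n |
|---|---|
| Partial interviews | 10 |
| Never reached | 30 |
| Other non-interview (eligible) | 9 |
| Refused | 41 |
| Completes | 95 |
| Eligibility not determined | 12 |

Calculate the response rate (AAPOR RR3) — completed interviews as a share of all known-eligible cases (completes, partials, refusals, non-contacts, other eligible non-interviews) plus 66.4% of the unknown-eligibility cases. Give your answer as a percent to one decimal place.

49.2%

Num = 95
Determined eligible = 95 + 10 + 41 + 30 + 9 = 185
Estimated eligible among unknowns = 0.6640 × 12 = 7.97
Denom = 185 + 7.97 = 192.97
RR3 = 95 / 192.97 = 0.4923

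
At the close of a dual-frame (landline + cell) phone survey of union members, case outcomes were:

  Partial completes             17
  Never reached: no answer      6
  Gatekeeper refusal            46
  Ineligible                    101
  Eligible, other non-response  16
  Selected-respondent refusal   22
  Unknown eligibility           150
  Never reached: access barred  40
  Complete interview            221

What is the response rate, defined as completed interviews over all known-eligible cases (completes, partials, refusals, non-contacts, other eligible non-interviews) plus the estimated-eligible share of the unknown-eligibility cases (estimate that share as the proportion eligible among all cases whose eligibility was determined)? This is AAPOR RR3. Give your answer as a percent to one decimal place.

45.5%

Refusal or break-off = 46 + 22 = 68
No contact after all attempts = 6 + 40 = 46
Num: 221
Known eligible: 221 + 17 + 68 + 46 + 16 = 368
e = 368 / (368 + 101) = 368 / 469 = 0.7846
Eligible share of unknowns: 0.7846 × 150 = 117.69
Base: 368 + 117.69 = 485.69
RR3 = 221 / 485.69 = 0.4550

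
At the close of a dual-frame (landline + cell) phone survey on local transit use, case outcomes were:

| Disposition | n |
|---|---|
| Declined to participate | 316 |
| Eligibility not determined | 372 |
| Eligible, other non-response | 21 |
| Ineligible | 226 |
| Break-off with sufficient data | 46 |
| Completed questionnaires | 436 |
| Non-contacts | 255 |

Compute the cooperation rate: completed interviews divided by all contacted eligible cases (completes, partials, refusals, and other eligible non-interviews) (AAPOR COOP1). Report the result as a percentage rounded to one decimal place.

Num: 436
Denominator: 436 + 46 + 316 + 21 = 819
COOP1 = 436 / 819 = 0.5324

53.2%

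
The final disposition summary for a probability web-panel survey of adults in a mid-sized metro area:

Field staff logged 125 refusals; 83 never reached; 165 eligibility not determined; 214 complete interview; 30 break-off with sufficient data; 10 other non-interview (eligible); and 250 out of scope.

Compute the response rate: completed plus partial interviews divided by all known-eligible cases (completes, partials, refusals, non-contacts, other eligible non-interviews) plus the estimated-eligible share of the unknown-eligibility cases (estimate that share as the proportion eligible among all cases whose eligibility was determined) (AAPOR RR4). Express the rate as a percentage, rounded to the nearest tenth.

42.9%

Num = 214 + 30 = 244
Determined eligible = 214 + 30 + 125 + 83 + 10 = 462
e = 462 / (462 + 250) = 462 / 712 = 0.6489
e × U = 0.6489 × 165 = 107.07
Denominator = 462 + 107.07 = 569.07
RR4 = 244 / 569.07 = 0.4288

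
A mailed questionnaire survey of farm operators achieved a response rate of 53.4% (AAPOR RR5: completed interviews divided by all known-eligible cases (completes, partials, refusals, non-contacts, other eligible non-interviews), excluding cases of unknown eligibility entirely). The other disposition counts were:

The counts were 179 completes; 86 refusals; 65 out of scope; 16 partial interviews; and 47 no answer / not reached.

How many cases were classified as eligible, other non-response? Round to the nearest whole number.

7

RR5 = 179 / D = 0.534
D = 179 / 0.534 = 335.2
Rest of base = 328
eligible, other non-response = 335.2 − 328 ≈ 7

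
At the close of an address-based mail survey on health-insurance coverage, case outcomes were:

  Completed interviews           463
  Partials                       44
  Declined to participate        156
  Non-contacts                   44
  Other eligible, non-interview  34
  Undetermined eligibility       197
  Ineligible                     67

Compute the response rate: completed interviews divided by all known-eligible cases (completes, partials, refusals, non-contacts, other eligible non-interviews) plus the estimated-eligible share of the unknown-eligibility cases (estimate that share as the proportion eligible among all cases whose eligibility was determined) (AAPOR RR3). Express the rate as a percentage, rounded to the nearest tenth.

50.2%

Top → 463
Determined eligible → 463 + 44 + 156 + 44 + 34 = 741
e = 741 / (741 + 67) = 741 / 808 = 0.9171
e × U → 0.9171 × 197 = 180.67
Denominator → 741 + 180.67 = 921.67
RR3 = 463 / 921.67 = 0.5023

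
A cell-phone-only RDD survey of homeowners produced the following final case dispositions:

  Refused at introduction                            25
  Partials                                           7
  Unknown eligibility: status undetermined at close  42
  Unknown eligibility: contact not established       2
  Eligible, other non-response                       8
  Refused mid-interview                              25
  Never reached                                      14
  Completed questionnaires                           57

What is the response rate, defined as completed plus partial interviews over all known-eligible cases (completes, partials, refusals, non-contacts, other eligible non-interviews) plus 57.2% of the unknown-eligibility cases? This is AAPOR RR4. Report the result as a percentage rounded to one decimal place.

Declined to participate = 25 + 25 = 50
Unknown if eligible = 2 + 42 = 44
Num = 57 + 7 = 64
Determined eligible = 57 + 7 + 50 + 14 + 8 = 136
e × U = 0.5720 × 44 = 25.17
Base = 136 + 25.17 = 161.17
RR4 = 64 / 161.17 = 0.3971

39.7%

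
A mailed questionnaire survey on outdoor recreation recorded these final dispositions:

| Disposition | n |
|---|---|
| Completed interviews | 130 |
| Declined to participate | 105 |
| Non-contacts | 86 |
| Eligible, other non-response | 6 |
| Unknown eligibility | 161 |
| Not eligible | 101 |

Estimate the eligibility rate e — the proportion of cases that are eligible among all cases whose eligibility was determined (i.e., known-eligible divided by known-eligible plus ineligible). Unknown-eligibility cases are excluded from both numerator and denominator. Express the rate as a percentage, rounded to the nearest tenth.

76.4%

Eligible (known) = 130 + 105 + 86 + 6 = 327
e = 327 / (327 + 101) = 327 / 428 = 0.7640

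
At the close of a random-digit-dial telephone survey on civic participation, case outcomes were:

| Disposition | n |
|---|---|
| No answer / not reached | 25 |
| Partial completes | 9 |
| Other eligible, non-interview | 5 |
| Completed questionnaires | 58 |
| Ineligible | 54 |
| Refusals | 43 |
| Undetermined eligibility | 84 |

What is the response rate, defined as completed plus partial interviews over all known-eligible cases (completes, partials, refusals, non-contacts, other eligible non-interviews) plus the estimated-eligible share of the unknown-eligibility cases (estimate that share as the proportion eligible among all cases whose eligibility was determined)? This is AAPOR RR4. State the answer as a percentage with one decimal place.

33.4%

Num → 58 + 9 = 67
Eligible (known) → 58 + 9 + 43 + 25 + 5 = 140
e = 140 / (140 + 54) = 140 / 194 = 0.7216
Eligible share of unknowns → 0.7216 × 84 = 60.61
Denominator → 140 + 60.61 = 200.61
RR4 = 67 / 200.61 = 0.3340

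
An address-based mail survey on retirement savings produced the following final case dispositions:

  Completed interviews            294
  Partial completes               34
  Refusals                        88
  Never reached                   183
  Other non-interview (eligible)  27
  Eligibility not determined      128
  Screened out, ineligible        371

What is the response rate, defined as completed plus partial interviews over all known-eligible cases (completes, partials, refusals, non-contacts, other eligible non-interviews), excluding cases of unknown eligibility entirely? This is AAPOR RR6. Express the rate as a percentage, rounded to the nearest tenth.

Numerator → 294 + 34 = 328
Base → 294 + 34 + 88 + 183 + 27 = 626
RR6 = 328 / 626 = 0.5240

52.4%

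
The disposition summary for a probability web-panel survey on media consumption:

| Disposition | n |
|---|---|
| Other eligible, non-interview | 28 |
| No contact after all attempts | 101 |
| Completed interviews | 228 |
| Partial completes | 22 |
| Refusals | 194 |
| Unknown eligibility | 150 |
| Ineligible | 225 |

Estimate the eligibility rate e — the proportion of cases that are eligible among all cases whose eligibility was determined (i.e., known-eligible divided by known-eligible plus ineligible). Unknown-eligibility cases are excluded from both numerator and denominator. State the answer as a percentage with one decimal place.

Determined eligible: 228 + 22 + 194 + 101 + 28 = 573
e = 573 / (573 + 225) = 573 / 798 = 0.7180

71.8%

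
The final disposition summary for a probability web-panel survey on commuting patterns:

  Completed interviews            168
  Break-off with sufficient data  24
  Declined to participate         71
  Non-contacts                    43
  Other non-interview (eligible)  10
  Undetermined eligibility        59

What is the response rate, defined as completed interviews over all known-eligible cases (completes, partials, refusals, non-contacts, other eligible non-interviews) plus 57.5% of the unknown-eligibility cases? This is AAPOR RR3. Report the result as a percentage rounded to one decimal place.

48.0%

Numerator: 168
Eligible (known): 168 + 24 + 71 + 43 + 10 = 316
Eligible share of unknowns: 0.5750 × 59 = 33.92
Denominator: 316 + 33.92 = 349.92
RR3 = 168 / 349.92 = 0.4801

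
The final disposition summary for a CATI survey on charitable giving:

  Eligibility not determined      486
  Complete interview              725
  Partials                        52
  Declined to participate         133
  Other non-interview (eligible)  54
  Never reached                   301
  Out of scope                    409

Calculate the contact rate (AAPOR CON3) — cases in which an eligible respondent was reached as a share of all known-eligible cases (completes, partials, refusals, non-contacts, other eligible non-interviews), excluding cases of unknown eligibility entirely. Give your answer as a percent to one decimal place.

Numerator: 725 + 52 + 133 + 54 = 964
Denominator: 725 + 52 + 133 + 301 + 54 = 1265
CON3 = 964 / 1265 = 0.7621

76.2%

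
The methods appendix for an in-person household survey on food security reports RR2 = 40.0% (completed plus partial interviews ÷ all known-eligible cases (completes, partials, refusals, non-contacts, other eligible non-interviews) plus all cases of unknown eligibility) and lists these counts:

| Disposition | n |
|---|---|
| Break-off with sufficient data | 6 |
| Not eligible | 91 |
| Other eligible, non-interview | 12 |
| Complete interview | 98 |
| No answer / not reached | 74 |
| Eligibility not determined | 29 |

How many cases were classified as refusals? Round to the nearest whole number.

41

Top = 98 + 6 = 104
RR2 = 104 / D = 0.400
D = 104 / 0.400 = 260.0
Other denominator terms total 219
refusals = 260.0 − 219 ≈ 41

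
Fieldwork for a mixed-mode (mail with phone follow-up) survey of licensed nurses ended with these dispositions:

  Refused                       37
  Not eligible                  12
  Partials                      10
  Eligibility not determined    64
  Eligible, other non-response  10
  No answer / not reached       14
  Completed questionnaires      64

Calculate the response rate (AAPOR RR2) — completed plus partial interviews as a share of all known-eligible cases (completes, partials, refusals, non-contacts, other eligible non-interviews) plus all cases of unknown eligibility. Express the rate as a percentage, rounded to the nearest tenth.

37.2%

Numerator → 64 + 10 = 74
Base → 64 + 10 + 37 + 14 + 10 + 64 = 199
RR2 = 74 / 199 = 0.3719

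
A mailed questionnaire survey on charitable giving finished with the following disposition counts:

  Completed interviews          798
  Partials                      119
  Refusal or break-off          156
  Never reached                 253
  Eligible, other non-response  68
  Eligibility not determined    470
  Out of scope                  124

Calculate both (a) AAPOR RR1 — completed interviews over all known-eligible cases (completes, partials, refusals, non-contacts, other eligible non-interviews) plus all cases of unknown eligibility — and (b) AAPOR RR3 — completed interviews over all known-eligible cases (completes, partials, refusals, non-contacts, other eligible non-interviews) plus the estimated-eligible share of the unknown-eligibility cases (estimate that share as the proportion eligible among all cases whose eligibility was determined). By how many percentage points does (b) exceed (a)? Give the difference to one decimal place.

Num → 798
Denominator → 798 + 119 + 156 + 253 + 68 + 470 = 1864
RR1 = 798 / 1864 = 0.4281
Determined eligible → 798 + 119 + 156 + 253 + 68 = 1394
e = 1394 / (1394 + 124) = 1394 / 1518 = 0.9183
Eligible share of unknowns → 0.9183 × 470 = 431.60
Denominator → 1394 + 431.60 = 1825.60
RR3 = 798 / 1825.60 = 0.4371
Difference = 43.71 − 42.81 = 0.90 percentage points

0.9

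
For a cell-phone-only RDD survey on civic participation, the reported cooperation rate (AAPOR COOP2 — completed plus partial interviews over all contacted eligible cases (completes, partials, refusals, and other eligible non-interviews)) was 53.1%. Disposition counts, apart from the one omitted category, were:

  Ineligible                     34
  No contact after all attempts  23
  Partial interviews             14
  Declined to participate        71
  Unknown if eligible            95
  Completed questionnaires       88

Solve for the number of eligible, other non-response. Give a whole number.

Numerator: 88 + 14 = 102
COOP2 = 102 / D = 0.531
D = 102 / 0.531 = 192.1
Rest of base = 173
eligible, other non-response = 192.1 − 173 ≈ 19

19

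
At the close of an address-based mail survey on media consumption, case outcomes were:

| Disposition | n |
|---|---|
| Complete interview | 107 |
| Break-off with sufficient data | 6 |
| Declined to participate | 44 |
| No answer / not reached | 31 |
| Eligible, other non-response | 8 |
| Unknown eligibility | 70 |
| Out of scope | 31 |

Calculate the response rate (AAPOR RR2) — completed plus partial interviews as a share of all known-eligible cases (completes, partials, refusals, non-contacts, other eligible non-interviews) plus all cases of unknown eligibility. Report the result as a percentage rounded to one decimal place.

Numerator → 107 + 6 = 113
Denominator → 107 + 6 + 44 + 31 + 8 + 70 = 266
RR2 = 113 / 266 = 0.4248

42.5%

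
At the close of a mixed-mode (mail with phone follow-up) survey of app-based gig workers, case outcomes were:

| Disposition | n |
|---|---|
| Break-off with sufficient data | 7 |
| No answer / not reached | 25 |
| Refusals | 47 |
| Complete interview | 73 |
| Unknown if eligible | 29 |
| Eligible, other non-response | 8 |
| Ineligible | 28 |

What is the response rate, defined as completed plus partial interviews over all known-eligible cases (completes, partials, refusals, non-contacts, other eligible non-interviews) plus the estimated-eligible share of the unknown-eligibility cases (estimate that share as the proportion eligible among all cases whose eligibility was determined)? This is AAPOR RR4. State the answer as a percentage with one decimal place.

43.3%

Num = 73 + 7 = 80
Determined eligible = 73 + 7 + 47 + 25 + 8 = 160
e = 160 / (160 + 28) = 160 / 188 = 0.8511
e × U = 0.8511 × 29 = 24.68
Denom = 160 + 24.68 = 184.68
RR4 = 80 / 184.68 = 0.4332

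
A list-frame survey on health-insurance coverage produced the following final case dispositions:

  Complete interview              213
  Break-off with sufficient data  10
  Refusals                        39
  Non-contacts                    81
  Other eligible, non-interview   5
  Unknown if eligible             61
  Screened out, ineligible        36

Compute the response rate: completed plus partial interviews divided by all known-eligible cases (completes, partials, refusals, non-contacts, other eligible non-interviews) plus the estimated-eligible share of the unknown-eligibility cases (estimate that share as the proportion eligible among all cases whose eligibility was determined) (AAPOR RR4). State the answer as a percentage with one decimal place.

55.3%

Num: 213 + 10 = 223
Determined eligible: 213 + 10 + 39 + 81 + 5 = 348
e = 348 / (348 + 36) = 348 / 384 = 0.9062
Eligible share of unknowns: 0.9062 × 61 = 55.28
Denominator: 348 + 55.28 = 403.28
RR4 = 223 / 403.28 = 0.5530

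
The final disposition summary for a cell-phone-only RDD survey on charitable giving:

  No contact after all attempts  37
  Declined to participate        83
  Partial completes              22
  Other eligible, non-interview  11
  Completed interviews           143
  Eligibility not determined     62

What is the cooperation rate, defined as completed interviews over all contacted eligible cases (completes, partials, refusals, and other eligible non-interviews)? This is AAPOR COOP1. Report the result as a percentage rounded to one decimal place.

Numerator = 143
Denom = 143 + 22 + 83 + 11 = 259
COOP1 = 143 / 259 = 0.5521

55.2%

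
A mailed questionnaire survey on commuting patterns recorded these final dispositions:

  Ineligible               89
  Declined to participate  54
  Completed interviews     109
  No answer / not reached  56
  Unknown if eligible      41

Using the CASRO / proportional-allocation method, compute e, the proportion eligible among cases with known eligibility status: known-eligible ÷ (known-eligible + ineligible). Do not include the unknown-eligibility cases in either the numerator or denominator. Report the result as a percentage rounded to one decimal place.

Eligible (known) = 109 + 54 + 56 = 219
e = 219 / (219 + 89) = 219 / 308 = 0.7110

71.1%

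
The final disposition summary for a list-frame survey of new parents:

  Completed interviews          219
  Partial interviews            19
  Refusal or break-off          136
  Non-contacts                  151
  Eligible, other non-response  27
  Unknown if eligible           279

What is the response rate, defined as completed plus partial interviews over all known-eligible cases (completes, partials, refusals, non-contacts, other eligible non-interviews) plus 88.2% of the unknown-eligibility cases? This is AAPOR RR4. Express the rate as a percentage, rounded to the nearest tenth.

Numerator = 219 + 19 = 238
Determined eligible = 219 + 19 + 136 + 151 + 27 = 552
Eligible share of unknowns = 0.8820 × 279 = 246.08
Denominator = 552 + 246.08 = 798.08
RR4 = 238 / 798.08 = 0.2982

29.8%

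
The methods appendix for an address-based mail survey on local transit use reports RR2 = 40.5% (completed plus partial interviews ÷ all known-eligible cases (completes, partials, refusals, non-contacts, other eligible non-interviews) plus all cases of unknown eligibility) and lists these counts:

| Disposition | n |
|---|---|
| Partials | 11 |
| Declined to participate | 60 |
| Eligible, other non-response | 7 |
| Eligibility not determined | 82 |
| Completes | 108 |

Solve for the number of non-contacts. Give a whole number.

26

Top → 108 + 11 = 119
RR2 = 119 / D = 0.405
D = 119 / 0.405 = 293.8
Rest of base = 268
non-contacts = 293.8 − 268 ≈ 26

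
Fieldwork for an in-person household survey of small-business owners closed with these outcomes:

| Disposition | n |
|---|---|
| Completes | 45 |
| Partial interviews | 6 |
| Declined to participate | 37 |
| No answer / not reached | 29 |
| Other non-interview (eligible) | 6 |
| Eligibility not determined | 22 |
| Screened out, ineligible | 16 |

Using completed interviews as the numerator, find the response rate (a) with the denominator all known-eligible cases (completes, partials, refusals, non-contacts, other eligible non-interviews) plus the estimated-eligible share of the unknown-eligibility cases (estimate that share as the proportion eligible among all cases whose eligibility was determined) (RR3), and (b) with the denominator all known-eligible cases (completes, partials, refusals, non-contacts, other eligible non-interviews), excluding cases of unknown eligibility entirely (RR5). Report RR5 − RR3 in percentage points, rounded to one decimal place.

Top = 45
Known eligible = 45 + 6 + 37 + 29 + 6 = 123
e = 123 / (123 + 16) = 123 / 139 = 0.8849
Eligible share of unknowns = 0.8849 × 22 = 19.47
Base = 123 + 19.47 = 142.47
RR3 = 45 / 142.47 = 0.3159
Base = 45 + 6 + 37 + 29 + 6 = 123
RR5 = 45 / 123 = 0.3659
Difference = 36.59 − 31.59 = 5.00 percentage points

5.0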